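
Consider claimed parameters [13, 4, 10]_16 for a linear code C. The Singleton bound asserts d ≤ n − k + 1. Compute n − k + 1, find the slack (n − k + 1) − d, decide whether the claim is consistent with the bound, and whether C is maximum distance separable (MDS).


Singleton RHS = n − k + 1 = 10, slack = 0, bound satisfied, MDS.

Singleton bound: d ≤ n − k + 1.
Here n = 13, k = 4, so n − k + 1 = 10.
Given d = 10, check d ≤ 10: YES.
Slack = (n − k + 1) − d = 0.
The code is MDS (slack = 0).
Description: the claimed parameters are [13, 4, 10]_16; such a code would be MDS (meets Singleton bound).


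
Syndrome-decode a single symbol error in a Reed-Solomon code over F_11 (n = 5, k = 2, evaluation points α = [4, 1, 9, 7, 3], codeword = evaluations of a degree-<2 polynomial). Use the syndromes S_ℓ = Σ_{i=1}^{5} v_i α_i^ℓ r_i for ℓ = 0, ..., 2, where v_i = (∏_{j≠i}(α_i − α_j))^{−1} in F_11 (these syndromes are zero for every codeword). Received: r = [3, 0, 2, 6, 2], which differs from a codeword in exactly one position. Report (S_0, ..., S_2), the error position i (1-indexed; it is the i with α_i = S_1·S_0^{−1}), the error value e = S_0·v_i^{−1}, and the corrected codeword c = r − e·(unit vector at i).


S = (7, 8, 6), error at position 3, error magnitude e = 5, c = [3, 0, 8, 6, 2].

Step 1: column multipliers v_i = (∏_{j≠i}(α_i − α_j))^{−1} mod 11.
  i = 1 (α = 4): (4−1)(4−9)(4−7)(4−3) = 3·(−5)·(−3)·1 = 45 ≡ 1, so v_1 = 1^{−1} = 1 (mod 11).
  i = 2 (α = 1): (1−4)(1−9)(1−7)(1−3) = (−3)·(−8)·(−6)·(−2) = 288 ≡ 2, so v_2 = 2^{−1} = 6 (mod 11).
  i = 3 (α = 9): (9−4)(9−1)(9−7)(9−3) = 5·8·2·6 = 480 ≡ 7, so v_3 = 7^{−1} = 8 (mod 11).
  i = 4 (α = 7): (7−4)(7−1)(7−9)(7−3) = 3·6·(−2)·4 = −144 ≡ 10, so v_4 = 10^{−1} = 10 (mod 11).
  i = 5 (α = 3): (3−4)(3−1)(3−9)(3−7) = (−1)·2·(−6)·(−4) = −48 ≡ 7, so v_5 = 7^{−1} = 8 (mod 11).
  v = [1, 6, 8, 10, 8].
Step 2: syndromes of r = [3, 0, 2, 6, 2] (all sums mod 11).
  S_0 = Σ v_i r_i = 1·3 + 6·0 + 8·2 + 10·6 + 8·2 = 95 ≡ 7.
  S_1 = Σ v_i α_i r_i = 1·4·3 + 6·1·0 + 8·9·2 + 10·7·6 + 8·3·2 = 624 ≡ 8.
  α_i^2 mod 11 = [5, 1, 4, 5, 9].
  S_2 = Σ v_i α_i^2 r_i = 1·5·3 + 6·1·0 + 8·4·2 + 10·5·6 + 8·9·2 = 523 ≡ 6.
  S = (7, 8, 6) ≠ 0, so r is not a codeword (an error is present).
Step 3: locate the error. For a single error e at position i, S_ℓ = v_i·e·α_i^ℓ, so α_err = S_1/S_0.
  S_0^{−1} = 7^{−1} = 8 (mod 11), so α_err = 8·8 = 64 ≡ 9 = α_3. Error position i = 3.
  Consistency check: S_2/S_1 = 6·7 = 42 ≡ 9 = α_err ✓ (single-error assumption holds).
Step 4: error magnitude e = S_0/v_3 = S_0·∏_{j≠3}(α_3 − α_j) = 7·7 = 49 ≡ 5 (mod 11).
Step 5: correct position 3: c_3 = r_3 − e = 2 − 5 ≡ 8 (mod 11). Hence c = [3, 0, 8, 6, 2].
  Check: interpolating c through the α_i gives m(x) = 10 + 1·x (degree < 2) with m(α_i) = c_i for every i, so c is indeed a codeword.


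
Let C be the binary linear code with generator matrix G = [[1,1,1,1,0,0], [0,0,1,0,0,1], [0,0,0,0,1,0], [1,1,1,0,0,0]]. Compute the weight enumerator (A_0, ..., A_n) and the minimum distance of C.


Weight distribution: A_0 = 1, A_1 = 2, A_2 = 2, A_3 = 4, A_4 = 5, A_5 = 2. Minimum distance d = 1.

Enumerate all 2^4 = 16 messages m ∈ F_2^4.
For each, compute codeword c = mG in F_2^6, then tally its weight.
  m = 0000 → c = 000000, weight = 0.
  m = 1000 → c = 111100, weight = 4.
  m = 0100 → c = 001001, weight = 2.
  m = 1100 → c = 110101, weight = 4.
  m = 0010 → c = 000010, weight = 1.
  m = 1010 → c = 111110, weight = 5.
  m = 0110 → c = 001011, weight = 3.
  m = 1110 → c = 110111, weight = 5.
  m = 0001 → c = 111000, weight = 3.
  m = 1001 → c = 000100, weight = 1.
  m = 0101 → c = 110001, weight = 3.
  m = 1101 → c = 001101, weight = 3.
  m = 0011 → c = 111010, weight = 4.
  m = 1011 → c = 000110, weight = 2.
  m = 0111 → c = 110011, weight = 4.
  m = 1111 → c = 001111, weight = 4.
Tally weights:
  weight 0: 1 codewords.
  weight 1: 2 codewords.
  weight 2: 2 codewords.
  weight 3: 4 codewords.
  weight 4: 5 codewords.
  weight 5: 2 codewords.
Minimum distance d = smallest w > 0 with A_w > 0 = 1.
Sanity: Σ A_w = 16 = 2^4 = 16 ✓.


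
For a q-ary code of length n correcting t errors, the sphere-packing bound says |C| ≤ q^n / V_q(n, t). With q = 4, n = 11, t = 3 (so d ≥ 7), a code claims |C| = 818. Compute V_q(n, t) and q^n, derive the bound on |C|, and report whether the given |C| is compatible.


V_q(n, t) = 4984, q^n = 4194304, Hamming bound = 841, |C| = 818 ≤ bound (satisfied).

Step 1: Compute V_q(n, t) = Σ_{j=0}^3 C(n, j) (q−1)^j.
  j = 0: C(11,0)·(3)^0 = 1·1 = 1.
  j = 1: C(11,1)·(3)^1 = 11·3 = 33.
  j = 2: C(11,2)·(3)^2 = 55·9 = 495.
  j = 3: C(11,3)·(3)^3 = 165·27 = 4455.
  V_q(n, t) = 1 + 33 + 495 + 4455 = 4984.
Step 2: q^n = 4^11 = 4194304.
Step 3: Hamming bound ⌊q^n / V_q(n,t)⌋ = ⌊4194304/4984⌋ = 841.
Step 4: Compare |C| = 818 to 841: satisfied.
The claimed |C| lies below the Hamming bound.


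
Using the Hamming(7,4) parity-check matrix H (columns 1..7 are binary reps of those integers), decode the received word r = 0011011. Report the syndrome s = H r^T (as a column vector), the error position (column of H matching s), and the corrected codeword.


s = (1, 1, 0)^T, error position = 6, corrected codeword c = 0011001

Compute s = H r^T mod 2 one row at a time:
  s_1 = 1 + 0 + 1 + 1 = 3 ≡ 1 (mod 2).
  s_2 = 0 + 1 + 1 + 1 = 3 ≡ 1 (mod 2).
  s_3 = 0 + 1 + 0 + 1 = 2 ≡ 0 (mod 2).
s = (1, 1, 0)^T — this equals column 6 of H (binary 110), so error is at position 6.
Correct: flip bit 6 of r = 0011011 to get c = 0011001.


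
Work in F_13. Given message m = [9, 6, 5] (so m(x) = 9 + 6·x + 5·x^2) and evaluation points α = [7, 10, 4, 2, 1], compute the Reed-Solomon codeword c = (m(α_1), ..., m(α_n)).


c = [10, 10, 9, 2, 7]

Message polynomial: m(x) = 9 + 6·x + 5·x^2 (mod 13).
For each evaluation point α_i, compute m(α_i) mod 13:
  α_1 = 7: Horner steps 5 → 2 → 10, so m(7) = 10.
  α_2 = 10: Horner steps 5 → 4 → 10, so m(10) = 10.
  α_3 = 4: Horner steps 5 → 0 → 9, so m(4) = 9.
  α_4 = 2: Horner steps 5 → 3 → 2, so m(2) = 2.
  α_5 = 1: Horner steps 5 → 11 → 7, so m(1) = 7.
Codeword c = [10, 10, 9, 2, 7] ∈ F_13^5.


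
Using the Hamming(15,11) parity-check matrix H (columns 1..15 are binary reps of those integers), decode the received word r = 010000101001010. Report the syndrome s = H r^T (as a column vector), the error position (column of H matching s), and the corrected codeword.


s = (1, 1, 1, 0)^T, error position = 14, corrected codeword c = 010000101001000

Compute s = H r^T mod 2 one row at a time:
  s_1 = 0 + 1 + 0 + 0 + 1 + 0 + 1 + 0 = 3 ≡ 1 (mod 2).
  s_2 = 0 + 0 + 0 + 1 + 1 + 0 + 1 + 0 = 3 ≡ 1 (mod 2).
  s_3 = 1 + 0 + 0 + 1 + 0 + 0 + 1 + 0 = 3 ≡ 1 (mod 2).
  s_4 = 0 + 0 + 0 + 1 + 1 + 0 + 0 + 0 = 2 ≡ 0 (mod 2).
s = (1, 1, 1, 0)^T — this equals column 14 of H (binary 1110), so error is at position 14.
Correct: flip bit 14 of r = 010000101001010 to get c = 010000101001000.


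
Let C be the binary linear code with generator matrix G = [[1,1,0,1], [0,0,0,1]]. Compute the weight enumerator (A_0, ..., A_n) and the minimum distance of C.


Weight distribution: A_0 = 1, A_1 = 1, A_2 = 1, A_3 = 1. Minimum distance d = 1.

Enumerate all 2^2 = 4 messages m ∈ F_2^2.
For each, compute codeword c = mG in F_2^4, then tally its weight.
  m = 00 → c = 0000, weight = 0.
  m = 10 → c = 1101, weight = 3.
  m = 01 → c = 0001, weight = 1.
  m = 11 → c = 1100, weight = 2.
Tally weights:
  weight 0: 1 codewords.
  weight 1: 1 codewords.
  weight 2: 1 codewords.
  weight 3: 1 codewords.
Minimum distance d = smallest w > 0 with A_w > 0 = 1.
Sanity: Σ A_w = 4 = 2^2 = 4 ✓.


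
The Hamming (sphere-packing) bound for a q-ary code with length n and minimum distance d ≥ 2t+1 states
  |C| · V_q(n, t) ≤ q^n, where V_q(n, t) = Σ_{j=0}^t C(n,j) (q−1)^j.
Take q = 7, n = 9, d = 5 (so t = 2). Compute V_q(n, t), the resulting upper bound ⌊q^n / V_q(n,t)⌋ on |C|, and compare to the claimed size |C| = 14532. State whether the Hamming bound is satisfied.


V_q(n, t) = 1351, q^n = 40353607, Hamming bound = 29869, |C| = 14532 ≤ bound (satisfied).

Step 1: Compute V_q(n, t) = Σ_{j=0}^2 C(n, j) (q−1)^j.
  j = 0: C(9,0)·(6)^0 = 1·1 = 1.
  j = 1: C(9,1)·(6)^1 = 9·6 = 54.
  j = 2: C(9,2)·(6)^2 = 36·36 = 1296.
  V_q(n, t) = 1 + 54 + 1296 = 1351.
Step 2: q^n = 7^9 = 40353607.
Step 3: Hamming bound ⌊q^n / V_q(n,t)⌋ = ⌊40353607/1351⌋ = 29869.
Step 4: Compare |C| = 14532 to 29869: satisfied.
The claimed |C| lies below the Hamming bound.


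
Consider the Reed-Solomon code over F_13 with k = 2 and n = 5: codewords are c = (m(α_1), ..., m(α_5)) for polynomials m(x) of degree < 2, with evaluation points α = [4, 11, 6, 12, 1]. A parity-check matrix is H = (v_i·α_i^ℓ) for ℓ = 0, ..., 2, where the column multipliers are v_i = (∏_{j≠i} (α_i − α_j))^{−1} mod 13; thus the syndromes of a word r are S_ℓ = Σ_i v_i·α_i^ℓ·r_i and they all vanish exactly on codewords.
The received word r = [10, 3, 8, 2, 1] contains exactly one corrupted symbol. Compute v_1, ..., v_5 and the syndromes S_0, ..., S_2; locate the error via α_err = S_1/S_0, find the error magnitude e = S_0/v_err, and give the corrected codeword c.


S = (12, 12, 12), error at position 5, error magnitude e = 1, c = [10, 3, 8, 2, 0].

Step 1: column multipliers v_i = (∏_{j≠i}(α_i − α_j))^{−1} mod 13.
  i = 1 (α = 4): (4−11)(4−6)(4−12)(4−1) = (−7)·(−2)·(−8)·3 = −336 ≡ 2, so v_1 = 2^{−1} = 7 (mod 13).
  i = 2 (α = 11): (11−4)(11−6)(11−12)(11−1) = 7·5·(−1)·10 = −350 ≡ 1, so v_2 = 1^{−1} = 1 (mod 13).
  i = 3 (α = 6): (6−4)(6−11)(6−12)(6−1) = 2·(−5)·(−6)·5 = 300 ≡ 1, so v_3 = 1^{−1} = 1 (mod 13).
  i = 4 (α = 12): (12−4)(12−11)(12−6)(12−1) = 8·1·6·11 = 528 ≡ 8, so v_4 = 8^{−1} = 5 (mod 13).
  i = 5 (α = 1): (1−4)(1−11)(1−6)(1−12) = (−3)·(−10)·(−5)·(−11) = 1650 ≡ 12, so v_5 = 12^{−1} = 12 (mod 13).
  v = [7, 1, 1, 5, 12].
Step 2: syndromes of r = [10, 3, 8, 2, 1] (all sums mod 13).
  S_0 = Σ v_i r_i = 7·10 + 1·3 + 1·8 + 5·2 + 12·1 = 103 ≡ 12.
  S_1 = Σ v_i α_i r_i = 7·4·10 + 1·11·3 + 1·6·8 + 5·12·2 + 12·1·1 = 493 ≡ 12.
  α_i^2 mod 13 = [3, 4, 10, 1, 1].
  S_2 = Σ v_i α_i^2 r_i = 7·3·10 + 1·4·3 + 1·10·8 + 5·1·2 + 12·1·1 = 324 ≡ 12.
  S = (12, 12, 12) ≠ 0, so r is not a codeword (an error is present).
Step 3: locate the error. For a single error e at position i, S_ℓ = v_i·e·α_i^ℓ, so α_err = S_1/S_0.
  S_0^{−1} = 12^{−1} = 12 (mod 13), so α_err = 12·12 = 144 ≡ 1 = α_5. Error position i = 5.
  Consistency check: S_2/S_1 = 12·12 = 144 ≡ 1 = α_err ✓ (single-error assumption holds).
Step 4: error magnitude e = S_0/v_5 = S_0·∏_{j≠5}(α_5 − α_j) = 12·12 = 144 ≡ 1 (mod 13).
Step 5: correct position 5: c_5 = r_5 − e = 1 − 1 ≡ 0 (mod 13). Hence c = [10, 3, 8, 2, 0].
  Check: interpolating c through the α_i gives m(x) = 1 + 12·x (degree < 2) with m(α_i) = c_i for every i, so c is indeed a codeword.


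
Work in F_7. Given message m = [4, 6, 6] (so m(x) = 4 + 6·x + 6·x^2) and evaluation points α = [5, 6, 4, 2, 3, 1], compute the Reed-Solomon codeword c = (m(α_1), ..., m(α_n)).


c = [2, 4, 5, 5, 6, 2]

Message polynomial: m(x) = 4 + 6·x + 6·x^2 (mod 7).
For each evaluation point α_i, compute m(α_i) mod 7:
  α_1 = 5: Horner steps 6 → 1 → 2, so m(5) = 2.
  α_2 = 6: Horner steps 6 → 0 → 4, so m(6) = 4.
  α_3 = 4: Horner steps 6 → 2 → 5, so m(4) = 5.
  α_4 = 2: Horner steps 6 → 4 → 5, so m(2) = 5.
  α_5 = 3: Horner steps 6 → 3 → 6, so m(3) = 6.
  α_6 = 1: Horner steps 6 → 5 → 2, so m(1) = 2.
Codeword c = [2, 4, 5, 5, 6, 2] ∈ F_7^6.


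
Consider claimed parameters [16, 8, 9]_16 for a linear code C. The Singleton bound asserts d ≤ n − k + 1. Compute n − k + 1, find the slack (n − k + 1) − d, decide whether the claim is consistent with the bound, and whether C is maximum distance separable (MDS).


Singleton RHS = n − k + 1 = 9, slack = 0, bound satisfied, MDS.

Singleton bound: d ≤ n − k + 1.
Here n = 16, k = 8, so n − k + 1 = 9.
Given d = 9, check d ≤ 9: YES.
Slack = (n − k + 1) − d = 0.
The code is MDS (slack = 0).
Description: the claimed parameters are [16, 8, 9]_16; such a code would be MDS (meets Singleton bound).


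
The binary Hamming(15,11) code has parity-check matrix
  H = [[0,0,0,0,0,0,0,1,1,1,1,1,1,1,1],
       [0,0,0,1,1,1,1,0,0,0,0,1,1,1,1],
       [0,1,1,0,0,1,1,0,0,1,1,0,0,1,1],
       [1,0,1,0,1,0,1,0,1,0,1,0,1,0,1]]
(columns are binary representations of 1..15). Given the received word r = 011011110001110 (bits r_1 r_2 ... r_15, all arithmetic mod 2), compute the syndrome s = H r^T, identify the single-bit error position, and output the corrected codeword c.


s = (0, 0, 1, 0)^T, error position = 2, corrected codeword c = 001011110001110

Compute s = H r^T mod 2 one row at a time:
  s_1 = 1 + 0 + 0 + 0 + 1 + 1 + 1 + 0 = 4 ≡ 0 (mod 2).
  s_2 = 0 + 1 + 1 + 1 + 1 + 1 + 1 + 0 = 6 ≡ 0 (mod 2).
  s_3 = 1 + 1 + 1 + 1 + 0 + 0 + 1 + 0 = 5 ≡ 1 (mod 2).
  s_4 = 0 + 1 + 1 + 1 + 0 + 0 + 1 + 0 = 4 ≡ 0 (mod 2).
s = (0, 0, 1, 0)^T — this equals column 2 of H (binary 0010), so error is at position 2.
Correct: flip bit 2 of r = 011011110001110 to get c = 001011110001110.


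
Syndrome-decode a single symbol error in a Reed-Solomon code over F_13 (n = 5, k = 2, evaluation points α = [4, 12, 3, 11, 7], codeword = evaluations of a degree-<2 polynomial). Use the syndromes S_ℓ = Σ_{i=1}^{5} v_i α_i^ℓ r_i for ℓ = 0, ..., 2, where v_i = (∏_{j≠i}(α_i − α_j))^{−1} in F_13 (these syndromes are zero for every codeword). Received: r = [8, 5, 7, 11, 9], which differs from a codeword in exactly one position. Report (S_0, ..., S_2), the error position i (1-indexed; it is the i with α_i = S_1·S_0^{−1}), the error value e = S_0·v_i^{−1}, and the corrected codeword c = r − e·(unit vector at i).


S = (7, 2, 8), error at position 1, error magnitude e = 7, c = [1, 5, 7, 11, 9].

Step 1: column multipliers v_i = (∏_{j≠i}(α_i − α_j))^{−1} mod 13.
  i = 1 (α = 4): (4−12)(4−3)(4−11)(4−7) = (−8)·1·(−7)·(−3) = −168 ≡ 1, so v_1 = 1^{−1} = 1 (mod 13).
  i = 2 (α = 12): (12−4)(12−3)(12−11)(12−7) = 8·9·1·5 = 360 ≡ 9, so v_2 = 9^{−1} = 3 (mod 13).
  i = 3 (α = 3): (3−4)(3−12)(3−11)(3−7) = (−1)·(−9)·(−8)·(−4) = 288 ≡ 2, so v_3 = 2^{−1} = 7 (mod 13).
  i = 4 (α = 11): (11−4)(11−12)(11−3)(11−7) = 7·(−1)·8·4 = −224 ≡ 10, so v_4 = 10^{−1} = 4 (mod 13).
  i = 5 (α = 7): (7−4)(7−12)(7−3)(7−11) = 3·(−5)·4·(−4) = 240 ≡ 6, so v_5 = 6^{−1} = 11 (mod 13).
  v = [1, 3, 7, 4, 11].
Step 2: syndromes of r = [8, 5, 7, 11, 9] (all sums mod 13).
  S_0 = Σ v_i r_i = 1·8 + 3·5 + 7·7 + 4·11 + 11·9 = 215 ≡ 7.
  S_1 = Σ v_i α_i r_i = 1·4·8 + 3·12·5 + 7·3·7 + 4·11·11 + 11·7·9 = 1536 ≡ 2.
  α_i^2 mod 13 = [3, 1, 9, 4, 10].
  S_2 = Σ v_i α_i^2 r_i = 1·3·8 + 3·1·5 + 7·9·7 + 4·4·11 + 11·10·9 = 1646 ≡ 8.
  S = (7, 2, 8) ≠ 0, so r is not a codeword (an error is present).
Step 3: locate the error. For a single error e at position i, S_ℓ = v_i·e·α_i^ℓ, so α_err = S_1/S_0.
  S_0^{−1} = 7^{−1} = 2 (mod 13), so α_err = 2·2 = 4 ≡ 4 = α_1. Error position i = 1.
  Consistency check: S_2/S_1 = 8·7 = 56 ≡ 4 = α_err ✓ (single-error assumption holds).
Step 4: error magnitude e = S_0/v_1 = S_0·∏_{j≠1}(α_1 − α_j) = 7·1 = 7 ≡ 7 (mod 13).
Step 5: correct position 1: c_1 = r_1 − e = 8 − 7 ≡ 1 (mod 13). Hence c = [1, 5, 7, 11, 9].
  Check: interpolating c through the α_i gives m(x) = 12 + 7·x (degree < 2) with m(α_i) = c_i for every i, so c is indeed a codeword.


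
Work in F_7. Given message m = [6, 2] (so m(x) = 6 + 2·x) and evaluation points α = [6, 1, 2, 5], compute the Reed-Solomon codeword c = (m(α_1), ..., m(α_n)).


c = [4, 1, 3, 2]

Message polynomial: m(x) = 6 + 2·x (mod 7).
For each evaluation point α_i, compute m(α_i) mod 7:
  α_1 = 6: Horner steps 2 → 4, so m(6) = 4.
  α_2 = 1: Horner steps 2 → 1, so m(1) = 1.
  α_3 = 2: Horner steps 2 → 3, so m(2) = 3.
  α_4 = 5: Horner steps 2 → 2, so m(5) = 2.
Codeword c = [4, 1, 3, 2] ∈ F_7^4.


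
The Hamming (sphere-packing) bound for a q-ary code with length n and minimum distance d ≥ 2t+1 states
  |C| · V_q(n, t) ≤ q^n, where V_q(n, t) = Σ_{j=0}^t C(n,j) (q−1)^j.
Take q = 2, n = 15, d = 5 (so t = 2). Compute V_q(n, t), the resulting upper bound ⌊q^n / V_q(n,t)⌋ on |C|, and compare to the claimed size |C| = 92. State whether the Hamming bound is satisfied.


V_q(n, t) = 121, q^n = 32768, Hamming bound = 270, |C| = 92 ≤ bound (satisfied).

Step 1: Compute V_q(n, t) = Σ_{j=0}^2 C(n, j) (q−1)^j.
  j = 0: C(15,0)·(1)^0 = 1·1 = 1.
  j = 1: C(15,1)·(1)^1 = 15·1 = 15.
  j = 2: C(15,2)·(1)^2 = 105·1 = 105.
  V_q(n, t) = 1 + 15 + 105 = 121.
Step 2: q^n = 2^15 = 32768.
Step 3: Hamming bound ⌊q^n / V_q(n,t)⌋ = ⌊32768/121⌋ = 270.
Step 4: Compare |C| = 92 to 270: satisfied.
The claimed |C| lies below the Hamming bound.


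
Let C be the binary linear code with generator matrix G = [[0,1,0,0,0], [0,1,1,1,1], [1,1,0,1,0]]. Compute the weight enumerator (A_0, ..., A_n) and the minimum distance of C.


Weight distribution: A_0 = 1, A_1 = 1, A_2 = 1, A_3 = 3, A_4 = 2. Minimum distance d = 1.

Enumerate all 2^3 = 8 messages m ∈ F_2^3.
For each, compute codeword c = mG in F_2^5, then tally its weight.
  m = 000 → c = 00000, weight = 0.
  m = 100 → c = 01000, weight = 1.
  m = 010 → c = 01111, weight = 4.
  m = 110 → c = 00111, weight = 3.
  m = 001 → c = 11010, weight = 3.
  m = 101 → c = 10010, weight = 2.
  m = 011 → c = 10101, weight = 3.
  m = 111 → c = 11101, weight = 4.
Tally weights:
  weight 0: 1 codewords.
  weight 1: 1 codewords.
  weight 2: 1 codewords.
  weight 3: 3 codewords.
  weight 4: 2 codewords.
Minimum distance d = smallest w > 0 with A_w > 0 = 1.
Sanity: Σ A_w = 8 = 2^3 = 8 ✓.


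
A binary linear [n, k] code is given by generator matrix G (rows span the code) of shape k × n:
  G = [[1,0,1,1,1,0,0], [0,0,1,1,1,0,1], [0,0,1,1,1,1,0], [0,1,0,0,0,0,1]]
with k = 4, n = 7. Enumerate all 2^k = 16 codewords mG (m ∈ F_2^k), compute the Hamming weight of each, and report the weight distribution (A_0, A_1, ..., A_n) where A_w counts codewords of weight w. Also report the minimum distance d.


Weight distribution: A_0 = 1, A_2 = 6, A_4 = 5, A_6 = 4. Minimum distance d = 2.

Enumerate all 2^4 = 16 messages m ∈ F_2^4.
For each, compute codeword c = mG in F_2^7, then tally its weight.
  m = 0000 → c = 0000000, weight = 0.
  m = 1000 → c = 1011100, weight = 4.
  m = 0100 → c = 0011101, weight = 4.
  m = 1100 → c = 1000001, weight = 2.
  m = 0010 → c = 0011110, weight = 4.
  m = 1010 → c = 1000010, weight = 2.
  m = 0110 → c = 0000011, weight = 2.
  m = 1110 → c = 1011111, weight = 6.
  m = 0001 → c = 0100001, weight = 2.
  m = 1001 → c = 1111101, weight = 6.
  m = 0101 → c = 0111100, weight = 4.
  m = 1101 → c = 1100000, weight = 2.
  m = 0011 → c = 0111111, weight = 6.
  m = 1011 → c = 1100011, weight = 4.
  m = 0111 → c = 0100010, weight = 2.
  m = 1111 → c = 1111110, weight = 6.
Tally weights:
  weight 0: 1 codewords.
  weight 2: 6 codewords.
  weight 4: 5 codewords.
  weight 6: 4 codewords.
Minimum distance d = smallest w > 0 with A_w > 0 = 2.
Sanity: Σ A_w = 16 = 2^4 = 16 ✓.


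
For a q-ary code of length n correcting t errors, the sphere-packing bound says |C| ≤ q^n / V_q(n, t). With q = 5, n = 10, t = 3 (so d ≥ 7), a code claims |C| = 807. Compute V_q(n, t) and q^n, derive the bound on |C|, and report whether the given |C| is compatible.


V_q(n, t) = 8441, q^n = 9765625, Hamming bound = 1156, |C| = 807 ≤ bound (satisfied).

Step 1: Compute V_q(n, t) = Σ_{j=0}^3 C(n, j) (q−1)^j.
  j = 0: C(10,0)·(4)^0 = 1·1 = 1.
  j = 1: C(10,1)·(4)^1 = 10·4 = 40.
  j = 2: C(10,2)·(4)^2 = 45·16 = 720.
  j = 3: C(10,3)·(4)^3 = 120·64 = 7680.
  V_q(n, t) = 1 + 40 + 720 + 7680 = 8441.
Step 2: q^n = 5^10 = 9765625.
Step 3: Hamming bound ⌊q^n / V_q(n,t)⌋ = ⌊9765625/8441⌋ = 1156.
Step 4: Compare |C| = 807 to 1156: satisfied.
The claimed |C| lies below the Hamming bound.


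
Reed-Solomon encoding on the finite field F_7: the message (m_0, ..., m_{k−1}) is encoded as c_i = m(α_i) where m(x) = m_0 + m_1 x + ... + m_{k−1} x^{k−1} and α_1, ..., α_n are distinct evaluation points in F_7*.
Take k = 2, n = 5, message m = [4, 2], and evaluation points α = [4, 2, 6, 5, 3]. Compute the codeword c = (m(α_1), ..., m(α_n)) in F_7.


c = [5, 1, 2, 0, 3]

Message polynomial: m(x) = 4 + 2·x (mod 7).
For each evaluation point α_i, compute m(α_i) mod 7:
  α_1 = 4: Horner steps 2 → 5, so m(4) = 5.
  α_2 = 2: Horner steps 2 → 1, so m(2) = 1.
  α_3 = 6: Horner steps 2 → 2, so m(6) = 2.
  α_4 = 5: Horner steps 2 → 0, so m(5) = 0.
  α_5 = 3: Horner steps 2 → 3, so m(3) = 3.
Codeword c = [5, 1, 2, 0, 3] ∈ F_7^5.


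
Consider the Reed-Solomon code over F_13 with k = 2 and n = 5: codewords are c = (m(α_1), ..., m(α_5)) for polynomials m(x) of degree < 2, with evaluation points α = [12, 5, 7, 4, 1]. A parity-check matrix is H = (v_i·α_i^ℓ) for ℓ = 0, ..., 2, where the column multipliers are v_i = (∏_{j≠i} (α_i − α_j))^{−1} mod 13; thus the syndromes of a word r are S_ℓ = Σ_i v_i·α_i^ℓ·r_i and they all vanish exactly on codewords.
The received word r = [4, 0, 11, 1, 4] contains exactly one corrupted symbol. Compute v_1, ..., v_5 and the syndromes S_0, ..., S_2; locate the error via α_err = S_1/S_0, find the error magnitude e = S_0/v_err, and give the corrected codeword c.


S = (2, 11, 2), error at position 1, error magnitude e = 11, c = [6, 0, 11, 1, 4].

Step 1: column multipliers v_i = (∏_{j≠i}(α_i − α_j))^{−1} mod 13.
  i = 1 (α = 12): (12−5)(12−7)(12−4)(12−1) = 7·5·8·11 = 3080 ≡ 12, so v_1 = 12^{−1} = 12 (mod 13).
  i = 2 (α = 5): (5−12)(5−7)(5−4)(5−1) = (−7)·(−2)·1·4 = 56 ≡ 4, so v_2 = 4^{−1} = 10 (mod 13).
  i = 3 (α = 7): (7−12)(7−5)(7−4)(7−1) = (−5)·2·3·6 = −180 ≡ 2, so v_3 = 2^{−1} = 7 (mod 13).
  i = 4 (α = 4): (4−12)(4−5)(4−7)(4−1) = (−8)·(−1)·(−3)·3 = −72 ≡ 6, so v_4 = 6^{−1} = 11 (mod 13).
  i = 5 (α = 1): (1−12)(1−5)(1−7)(1−4) = (−11)·(−4)·(−6)·(−3) = 792 ≡ 12, so v_5 = 12^{−1} = 12 (mod 13).
  v = [12, 10, 7, 11, 12].
Step 2: syndromes of r = [4, 0, 11, 1, 4] (all sums mod 13).
  S_0 = Σ v_i r_i = 12·4 + 10·0 + 7·11 + 11·1 + 12·4 = 184 ≡ 2.
  S_1 = Σ v_i α_i r_i = 12·12·4 + 10·5·0 + 7·7·11 + 11·4·1 + 12·1·4 = 1207 ≡ 11.
  α_i^2 mod 13 = [1, 12, 10, 3, 1].
  S_2 = Σ v_i α_i^2 r_i = 12·1·4 + 10·12·0 + 7·10·11 + 11·3·1 + 12·1·4 = 899 ≡ 2.
  S = (2, 11, 2) ≠ 0, so r is not a codeword (an error is present).
Step 3: locate the error. For a single error e at position i, S_ℓ = v_i·e·α_i^ℓ, so α_err = S_1/S_0.
  S_0^{−1} = 2^{−1} = 7 (mod 13), so α_err = 11·7 = 77 ≡ 12 = α_1. Error position i = 1.
  Consistency check: S_2/S_1 = 2·6 = 12 ≡ 12 = α_err ✓ (single-error assumption holds).
Step 4: error magnitude e = S_0/v_1 = S_0·∏_{j≠1}(α_1 − α_j) = 2·12 = 24 ≡ 11 (mod 13).
Step 5: correct position 1: c_1 = r_1 − e = 4 − 11 ≡ 6 (mod 13). Hence c = [6, 0, 11, 1, 4].
  Check: interpolating c through the α_i gives m(x) = 5 + 12·x (degree < 2) with m(α_i) = c_i for every i, so c is indeed a codeword.


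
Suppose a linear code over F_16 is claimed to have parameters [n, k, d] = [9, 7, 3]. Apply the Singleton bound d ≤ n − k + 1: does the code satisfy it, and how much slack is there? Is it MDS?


Singleton RHS = n − k + 1 = 3, slack = 0, bound satisfied, MDS.

Singleton bound: d ≤ n − k + 1.
Here n = 9, k = 7, so n − k + 1 = 3.
Given d = 3, check d ≤ 3: YES.
Slack = (n − k + 1) − d = 0.
The code is MDS (slack = 0).
Description: the claimed parameters are [9, 7, 3]_16; such a code would be MDS (meets Singleton bound).


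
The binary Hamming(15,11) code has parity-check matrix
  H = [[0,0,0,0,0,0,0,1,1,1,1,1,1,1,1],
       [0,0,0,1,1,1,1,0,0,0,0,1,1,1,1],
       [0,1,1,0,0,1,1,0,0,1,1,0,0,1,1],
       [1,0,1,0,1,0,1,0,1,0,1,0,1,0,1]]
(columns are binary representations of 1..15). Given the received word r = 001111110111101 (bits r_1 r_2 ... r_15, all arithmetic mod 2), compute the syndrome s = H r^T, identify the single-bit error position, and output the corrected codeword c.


s = (0, 1, 0, 0)^T, error position = 4, corrected codeword c = 001011110111101

Compute s = H r^T mod 2 one row at a time:
  s_1 = 1 + 0 + 1 + 1 + 1 + 1 + 0 + 1 = 6 ≡ 0 (mod 2).
  s_2 = 1 + 1 + 1 + 1 + 1 + 1 + 0 + 1 = 7 ≡ 1 (mod 2).
  s_3 = 0 + 1 + 1 + 1 + 1 + 1 + 0 + 1 = 6 ≡ 0 (mod 2).
  s_4 = 0 + 1 + 1 + 1 + 0 + 1 + 1 + 1 = 6 ≡ 0 (mod 2).
s = (0, 1, 0, 0)^T — this equals column 4 of H (binary 0100), so error is at position 4.
Correct: flip bit 4 of r = 001111110111101 to get c = 001011110111101.


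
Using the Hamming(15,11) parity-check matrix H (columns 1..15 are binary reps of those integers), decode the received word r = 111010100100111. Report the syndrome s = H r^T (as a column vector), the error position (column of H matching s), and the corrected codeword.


s = (0, 1, 0, 0)^T, error position = 4, corrected codeword c = 111110100100111

Compute s = H r^T mod 2 one row at a time:
  s_1 = 0 + 0 + 1 + 0 + 0 + 1 + 1 + 1 = 4 ≡ 0 (mod 2).
  s_2 = 0 + 1 + 0 + 1 + 0 + 1 + 1 + 1 = 5 ≡ 1 (mod 2).
  s_3 = 1 + 1 + 0 + 1 + 1 + 0 + 1 + 1 = 6 ≡ 0 (mod 2).
  s_4 = 1 + 1 + 1 + 1 + 0 + 0 + 1 + 1 = 6 ≡ 0 (mod 2).
s = (0, 1, 0, 0)^T — this equals column 4 of H (binary 0100), so error is at position 4.
Correct: flip bit 4 of r = 111010100100111 to get c = 111110100100111.


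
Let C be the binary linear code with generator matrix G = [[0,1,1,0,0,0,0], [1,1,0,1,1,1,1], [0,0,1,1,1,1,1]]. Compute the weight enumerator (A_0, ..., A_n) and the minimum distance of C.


Weight distribution: A_0 = 1, A_1 = 1, A_2 = 1, A_3 = 1, A_5 = 2, A_6 = 2. Minimum distance d = 1.

Enumerate all 2^3 = 8 messages m ∈ F_2^3.
For each, compute codeword c = mG in F_2^7, then tally its weight.
  m = 000 → c = 0000000, weight = 0.
  m = 100 → c = 0110000, weight = 2.
  m = 010 → c = 1101111, weight = 6.
  m = 110 → c = 1011111, weight = 6.
  m = 001 → c = 0011111, weight = 5.
  m = 101 → c = 0101111, weight = 5.
  m = 011 → c = 1110000, weight = 3.
  m = 111 → c = 1000000, weight = 1.
Tally weights:
  weight 0: 1 codewords.
  weight 1: 1 codewords.
  weight 2: 1 codewords.
  weight 3: 1 codewords.
  weight 5: 2 codewords.
  weight 6: 2 codewords.
Minimum distance d = smallest w > 0 with A_w > 0 = 1.
Sanity: Σ A_w = 8 = 2^3 = 8 ✓.


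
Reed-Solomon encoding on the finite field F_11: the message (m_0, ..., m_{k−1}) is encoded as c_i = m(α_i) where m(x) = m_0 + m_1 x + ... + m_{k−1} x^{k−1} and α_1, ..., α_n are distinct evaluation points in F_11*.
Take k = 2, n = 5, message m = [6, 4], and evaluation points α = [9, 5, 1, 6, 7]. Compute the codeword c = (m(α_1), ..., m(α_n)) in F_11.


c = [9, 4, 10, 8, 1]

Message polynomial: m(x) = 6 + 4·x (mod 11).
For each evaluation point α_i, compute m(α_i) mod 11:
  α_1 = 9: Horner steps 4 → 9, so m(9) = 9.
  α_2 = 5: Horner steps 4 → 4, so m(5) = 4.
  α_3 = 1: Horner steps 4 → 10, so m(1) = 10.
  α_4 = 6: Horner steps 4 → 8, so m(6) = 8.
  α_5 = 7: Horner steps 4 → 1, so m(7) = 1.
Codeword c = [9, 4, 10, 8, 1] ∈ F_11^5.


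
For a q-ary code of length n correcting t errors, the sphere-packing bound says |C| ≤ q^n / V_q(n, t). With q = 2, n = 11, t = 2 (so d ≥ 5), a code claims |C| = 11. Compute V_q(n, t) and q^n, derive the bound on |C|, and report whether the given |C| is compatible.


V_q(n, t) = 67, q^n = 2048, Hamming bound = 30, |C| = 11 ≤ bound (satisfied).

Step 1: Compute V_q(n, t) = Σ_{j=0}^2 C(n, j) (q−1)^j.
  j = 0: C(11,0)·(1)^0 = 1·1 = 1.
  j = 1: C(11,1)·(1)^1 = 11·1 = 11.
  j = 2: C(11,2)·(1)^2 = 55·1 = 55.
  V_q(n, t) = 1 + 11 + 55 = 67.
Step 2: q^n = 2^11 = 2048.
Step 3: Hamming bound ⌊q^n / V_q(n,t)⌋ = ⌊2048/67⌋ = 30.
Step 4: Compare |C| = 11 to 30: satisfied.
The claimed |C| lies below the Hamming bound.


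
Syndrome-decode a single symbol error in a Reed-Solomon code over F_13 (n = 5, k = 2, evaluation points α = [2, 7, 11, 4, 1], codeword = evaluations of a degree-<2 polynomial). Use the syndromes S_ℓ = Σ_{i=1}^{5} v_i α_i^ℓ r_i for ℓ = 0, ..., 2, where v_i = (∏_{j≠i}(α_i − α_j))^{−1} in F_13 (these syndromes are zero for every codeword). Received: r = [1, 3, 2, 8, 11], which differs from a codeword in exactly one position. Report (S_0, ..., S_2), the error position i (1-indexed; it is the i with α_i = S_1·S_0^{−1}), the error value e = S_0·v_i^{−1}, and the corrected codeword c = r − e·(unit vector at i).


S = (3, 12, 9), error at position 4, error magnitude e = 1, c = [1, 3, 2, 7, 11].

Step 1: column multipliers v_i = (∏_{j≠i}(α_i − α_j))^{−1} mod 13.
  i = 1 (α = 2): (2−7)(2−11)(2−4)(2−1) = (−5)·(−9)·(−2)·1 = −90 ≡ 1, so v_1 = 1^{−1} = 1 (mod 13).
  i = 2 (α = 7): (7−2)(7−11)(7−4)(7−1) = 5·(−4)·3·6 = −360 ≡ 4, so v_2 = 4^{−1} = 10 (mod 13).
  i = 3 (α = 11): (11−2)(11−7)(11−4)(11−1) = 9·4·7·10 = 2520 ≡ 11, so v_3 = 11^{−1} = 6 (mod 13).
  i = 4 (α = 4): (4−2)(4−7)(4−11)(4−1) = 2·(−3)·(−7)·3 = 126 ≡ 9, so v_4 = 9^{−1} = 3 (mod 13).
  i = 5 (α = 1): (1−2)(1−7)(1−11)(1−4) = (−1)·(−6)·(−10)·(−3) = 180 ≡ 11, so v_5 = 11^{−1} = 6 (mod 13).
  v = [1, 10, 6, 3, 6].
Step 2: syndromes of r = [1, 3, 2, 8, 11] (all sums mod 13).
  S_0 = Σ v_i r_i = 1·1 + 10·3 + 6·2 + 3·8 + 6·11 = 133 ≡ 3.
  S_1 = Σ v_i α_i r_i = 1·2·1 + 10·7·3 + 6·11·2 + 3·4·8 + 6·1·11 = 506 ≡ 12.
  α_i^2 mod 13 = [4, 10, 4, 3, 1].
  S_2 = Σ v_i α_i^2 r_i = 1·4·1 + 10·10·3 + 6·4·2 + 3·3·8 + 6·1·11 = 490 ≡ 9.
  S = (3, 12, 9) ≠ 0, so r is not a codeword (an error is present).
Step 3: locate the error. For a single error e at position i, S_ℓ = v_i·e·α_i^ℓ, so α_err = S_1/S_0.
  S_0^{−1} = 3^{−1} = 9 (mod 13), so α_err = 12·9 = 108 ≡ 4 = α_4. Error position i = 4.
  Consistency check: S_2/S_1 = 9·12 = 108 ≡ 4 = α_err ✓ (single-error assumption holds).
Step 4: error magnitude e = S_0/v_4 = S_0·∏_{j≠4}(α_4 − α_j) = 3·9 = 27 ≡ 1 (mod 13).
Step 5: correct position 4: c_4 = r_4 − e = 8 − 1 ≡ 7 (mod 13). Hence c = [1, 3, 2, 7, 11].
  Check: interpolating c through the α_i gives m(x) = 8 + 3·x (degree < 2) with m(α_i) = c_i for every i, so c is indeed a codeword.


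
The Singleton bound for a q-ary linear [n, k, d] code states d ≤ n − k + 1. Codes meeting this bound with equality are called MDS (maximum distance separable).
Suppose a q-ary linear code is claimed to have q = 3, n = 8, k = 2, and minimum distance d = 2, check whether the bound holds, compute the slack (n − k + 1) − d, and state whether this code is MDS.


Singleton RHS = n − k + 1 = 7, slack = 5, bound satisfied, not MDS.

Singleton bound: d ≤ n − k + 1.
Here n = 8, k = 2, so n − k + 1 = 7.
Given d = 2, check d ≤ 7: YES.
Slack = (n − k + 1) − d = 5.
The code is NOT MDS (slack = 5 > 0).
Description: the claimed parameters are [8, 2, 2]_3; such a code would be non-MDS.


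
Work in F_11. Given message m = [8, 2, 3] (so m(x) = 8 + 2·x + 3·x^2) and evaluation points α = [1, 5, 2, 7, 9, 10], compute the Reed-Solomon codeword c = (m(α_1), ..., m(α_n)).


c = [2, 5, 2, 4, 5, 9]

Message polynomial: m(x) = 8 + 2·x + 3·x^2 (mod 11).
For each evaluation point α_i, compute m(α_i) mod 11:
  α_1 = 1: Horner steps 3 → 5 → 2, so m(1) = 2.
  α_2 = 5: Horner steps 3 → 6 → 5, so m(5) = 5.
  α_3 = 2: Horner steps 3 → 8 → 2, so m(2) = 2.
  α_4 = 7: Horner steps 3 → 1 → 4, so m(7) = 4.
  α_5 = 9: Horner steps 3 → 7 → 5, so m(9) = 5.
  α_6 = 10: Horner steps 3 → 10 → 9, so m(10) = 9.
Codeword c = [2, 5, 2, 4, 5, 9] ∈ F_11^6.


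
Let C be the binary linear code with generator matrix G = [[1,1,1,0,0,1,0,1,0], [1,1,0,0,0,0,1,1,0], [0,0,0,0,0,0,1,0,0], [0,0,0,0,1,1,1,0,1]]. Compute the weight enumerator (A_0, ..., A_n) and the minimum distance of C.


Weight distribution: A_0 = 1, A_1 = 1, A_2 = 1, A_3 = 4, A_4 = 3, A_5 = 1, A_6 = 3, A_7 = 2. Minimum distance d = 1.

Enumerate all 2^4 = 16 messages m ∈ F_2^4.
For each, compute codeword c = mG in F_2^9, then tally its weight.
  m = 0000 → c = 000000000, weight = 0.
  m = 1000 → c = 111001010, weight = 5.
  m = 0100 → c = 110000110, weight = 4.
  m = 1100 → c = 001001100, weight = 3.
  m = 0010 → c = 000000100, weight = 1.
  m = 1010 → c = 111001110, weight = 6.
  m = 0110 → c = 110000010, weight = 3.
  m = 1110 → c = 001001000, weight = 2.
  m = 0001 → c = 000011101, weight = 4.
  m = 1001 → c = 111010111, weight = 7.
  m = 0101 → c = 110011011, weight = 6.
  m = 1101 → c = 001010001, weight = 3.
  m = 0011 → c = 000011001, weight = 3.
  m = 1011 → c = 111010011, weight = 6.
  m = 0111 → c = 110011111, weight = 7.
  m = 1111 → c = 001010101, weight = 4.
Tally weights:
  weight 0: 1 codewords.
  weight 1: 1 codewords.
  weight 2: 1 codewords.
  weight 3: 4 codewords.
  weight 4: 3 codewords.
  weight 5: 1 codewords.
  weight 6: 3 codewords.
  weight 7: 2 codewords.
Minimum distance d = smallest w > 0 with A_w > 0 = 1.
Sanity: Σ A_w = 16 = 2^4 = 16 ✓.


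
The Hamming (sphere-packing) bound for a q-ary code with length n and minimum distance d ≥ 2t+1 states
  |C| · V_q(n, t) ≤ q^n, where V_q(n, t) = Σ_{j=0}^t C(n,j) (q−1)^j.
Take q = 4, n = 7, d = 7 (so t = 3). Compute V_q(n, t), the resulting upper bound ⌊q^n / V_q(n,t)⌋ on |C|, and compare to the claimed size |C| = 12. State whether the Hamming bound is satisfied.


V_q(n, t) = 1156, q^n = 16384, Hamming bound = 14, |C| = 12 ≤ bound (satisfied).

Step 1: Compute V_q(n, t) = Σ_{j=0}^3 C(n, j) (q−1)^j.
  j = 0: C(7,0)·(3)^0 = 1·1 = 1.
  j = 1: C(7,1)·(3)^1 = 7·3 = 21.
  j = 2: C(7,2)·(3)^2 = 21·9 = 189.
  j = 3: C(7,3)·(3)^3 = 35·27 = 945.
  V_q(n, t) = 1 + 21 + 189 + 945 = 1156.
Step 2: q^n = 4^7 = 16384.
Step 3: Hamming bound ⌊q^n / V_q(n,t)⌋ = ⌊16384/1156⌋ = 14.
Step 4: Compare |C| = 12 to 14: satisfied.
The claimed |C| lies below the Hamming bound.


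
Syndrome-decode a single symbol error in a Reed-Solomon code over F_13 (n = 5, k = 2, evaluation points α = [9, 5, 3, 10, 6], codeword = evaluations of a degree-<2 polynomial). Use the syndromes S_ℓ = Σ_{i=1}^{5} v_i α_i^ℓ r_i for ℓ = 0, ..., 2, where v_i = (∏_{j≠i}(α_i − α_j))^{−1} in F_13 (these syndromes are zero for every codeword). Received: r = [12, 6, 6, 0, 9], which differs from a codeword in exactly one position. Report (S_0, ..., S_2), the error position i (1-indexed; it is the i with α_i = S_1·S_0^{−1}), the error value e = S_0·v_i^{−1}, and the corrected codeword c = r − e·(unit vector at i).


S = (2, 10, 11), error at position 2, error magnitude e = 11, c = [12, 8, 6, 0, 9].

Step 1: column multipliers v_i = (∏_{j≠i}(α_i − α_j))^{−1} mod 13.
  i = 1 (α = 9): (9−5)(9−3)(9−10)(9−6) = 4·6·(−1)·3 = −72 ≡ 6, so v_1 = 6^{−1} = 11 (mod 13).
  i = 2 (α = 5): (5−9)(5−3)(5−10)(5−6) = (−4)·2·(−5)·(−1) = −40 ≡ 12, so v_2 = 12^{−1} = 12 (mod 13).
  i = 3 (α = 3): (3−9)(3−5)(3−10)(3−6) = (−6)·(−2)·(−7)·(−3) = 252 ≡ 5, so v_3 = 5^{−1} = 8 (mod 13).
  i = 4 (α = 10): (10−9)(10−5)(10−3)(10−6) = 1·5·7·4 = 140 ≡ 10, so v_4 = 10^{−1} = 4 (mod 13).
  i = 5 (α = 6): (6−9)(6−5)(6−3)(6−10) = (−3)·1·3·(−4) = 36 ≡ 10, so v_5 = 10^{−1} = 4 (mod 13).
  v = [11, 12, 8, 4, 4].
Step 2: syndromes of r = [12, 6, 6, 0, 9] (all sums mod 13).
  S_0 = Σ v_i r_i = 11·12 + 12·6 + 8·6 + 4·0 + 4·9 = 288 ≡ 2.
  S_1 = Σ v_i α_i r_i = 11·9·12 + 12·5·6 + 8·3·6 + 4·10·0 + 4·6·9 = 1908 ≡ 10.
  α_i^2 mod 13 = [3, 12, 9, 9, 10].
  S_2 = Σ v_i α_i^2 r_i = 11·3·12 + 12·12·6 + 8·9·6 + 4·9·0 + 4·10·9 = 2052 ≡ 11.
  S = (2, 10, 11) ≠ 0, so r is not a codeword (an error is present).
Step 3: locate the error. For a single error e at position i, S_ℓ = v_i·e·α_i^ℓ, so α_err = S_1/S_0.
  S_0^{−1} = 2^{−1} = 7 (mod 13), so α_err = 10·7 = 70 ≡ 5 = α_2. Error position i = 2.
  Consistency check: S_2/S_1 = 11·4 = 44 ≡ 5 = α_err ✓ (single-error assumption holds).
Step 4: error magnitude e = S_0/v_2 = S_0·∏_{j≠2}(α_2 − α_j) = 2·12 = 24 ≡ 11 (mod 13).
Step 5: correct position 2: c_2 = r_2 − e = 6 − 11 ≡ 8 (mod 13). Hence c = [12, 8, 6, 0, 9].
  Check: interpolating c through the α_i gives m(x) = 3 + 1·x (degree < 2) with m(α_i) = c_i for every i, so c is indeed a codeword.


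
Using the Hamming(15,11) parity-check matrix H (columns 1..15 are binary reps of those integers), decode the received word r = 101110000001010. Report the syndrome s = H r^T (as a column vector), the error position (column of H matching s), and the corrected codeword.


s = (0, 0, 0, 1)^T, error position = 1, corrected codeword c = 001110000001010

Compute s = H r^T mod 2 one row at a time:
  s_1 = 0 + 0 + 0 + 0 + 1 + 0 + 1 + 0 = 2 ≡ 0 (mod 2).
  s_2 = 1 + 1 + 0 + 0 + 1 + 0 + 1 + 0 = 4 ≡ 0 (mod 2).
  s_3 = 0 + 1 + 0 + 0 + 0 + 0 + 1 + 0 = 2 ≡ 0 (mod 2).
  s_4 = 1 + 1 + 1 + 0 + 0 + 0 + 0 + 0 = 3 ≡ 1 (mod 2).
s = (0, 0, 0, 1)^T — this equals column 1 of H (binary 0001), so error is at position 1.
Correct: flip bit 1 of r = 101110000001010 to get c = 001110000001010.


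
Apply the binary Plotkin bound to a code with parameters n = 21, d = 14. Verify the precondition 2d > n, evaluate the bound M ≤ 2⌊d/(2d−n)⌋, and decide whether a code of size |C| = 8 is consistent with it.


Plotkin bound M ≤ 4; given |C| = 8 > bound (violated).

Check applicability: 2d = 28, n = 21.
2d − n = 7 > 0, so Plotkin applies.
Compute d/(2d−n) = 14/7 ≈ 2.0000.
⌊d/(2d−n)⌋ = 2.
Plotkin bound: M ≤ 2·2 = 4.
Given |C| = 8, check: VIOLATED.
This |C| is above the Plotkin bound, so no binary code with n = 21, d = 14 and 8 codewords exists.


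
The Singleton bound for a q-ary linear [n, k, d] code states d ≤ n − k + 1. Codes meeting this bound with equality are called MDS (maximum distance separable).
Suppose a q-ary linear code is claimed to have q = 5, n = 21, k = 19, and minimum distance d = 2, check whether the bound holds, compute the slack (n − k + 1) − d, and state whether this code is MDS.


Singleton RHS = n − k + 1 = 3, slack = 1, bound satisfied, not MDS.

Singleton bound: d ≤ n − k + 1.
Here n = 21, k = 19, so n − k + 1 = 3.
Given d = 2, check d ≤ 3: YES.
Slack = (n − k + 1) − d = 1.
The code is NOT MDS (slack = 1 > 0).
Description: the claimed parameters are [21, 19, 2]_5; such a code would be non-MDS.


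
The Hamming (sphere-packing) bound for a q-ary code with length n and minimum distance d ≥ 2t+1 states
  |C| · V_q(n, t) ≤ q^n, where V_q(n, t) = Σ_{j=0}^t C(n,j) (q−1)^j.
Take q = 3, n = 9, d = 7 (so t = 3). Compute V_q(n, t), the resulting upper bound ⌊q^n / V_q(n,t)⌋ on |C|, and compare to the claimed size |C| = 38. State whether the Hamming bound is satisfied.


V_q(n, t) = 835, q^n = 19683, Hamming bound = 23, |C| = 38 > bound (violated).

Step 1: Compute V_q(n, t) = Σ_{j=0}^3 C(n, j) (q−1)^j.
  j = 0: C(9,0)·(2)^0 = 1·1 = 1.
  j = 1: C(9,1)·(2)^1 = 9·2 = 18.
  j = 2: C(9,2)·(2)^2 = 36·4 = 144.
  j = 3: C(9,3)·(2)^3 = 84·8 = 672.
  V_q(n, t) = 1 + 18 + 144 + 672 = 835.
Step 2: q^n = 3^9 = 19683.
Step 3: Hamming bound ⌊q^n / V_q(n,t)⌋ = ⌊19683/835⌋ = 23.
Step 4: Compare |C| = 38 to 23: violated.
The claimed |C| lies above the Hamming bound, so no 3-ary code of length 9 with d ≥ 7 can have 38 codewords.
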